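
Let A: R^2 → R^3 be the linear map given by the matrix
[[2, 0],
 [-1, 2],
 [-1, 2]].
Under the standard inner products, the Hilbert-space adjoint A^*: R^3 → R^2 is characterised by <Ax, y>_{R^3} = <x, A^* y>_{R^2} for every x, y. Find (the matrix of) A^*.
A^* = A^T =
[[2, -1, -1],
 [0, 2, 2]]

For real matrices with standard dot products, the defining identity <Ax, y> = <x, A^* y> gives (Ax)^T y = x^T (A^*) y, i.e. x^T A^T y = x^T (A^*) y. Since this holds for all x, y, we must have A^* = A^T. Therefore
A^* =
[[2, -1, -1],
 [0, 2, 2]].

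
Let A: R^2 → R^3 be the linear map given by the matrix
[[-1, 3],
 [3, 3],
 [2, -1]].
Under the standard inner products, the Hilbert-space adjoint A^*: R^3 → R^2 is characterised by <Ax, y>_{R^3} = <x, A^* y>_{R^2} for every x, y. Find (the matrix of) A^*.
A^* = A^T =
[[-1, 3, 2],
 [3, 3, -1]]

For real matrices with standard dot products, the defining identity <Ax, y> = <x, A^* y> gives (Ax)^T y = x^T (A^*) y, i.e. x^T A^T y = x^T (A^*) y. Since this holds for all x, y, we must have A^* = A^T. Therefore
A^* =
[[-1, 3, 2],
 [3, 3, -1]].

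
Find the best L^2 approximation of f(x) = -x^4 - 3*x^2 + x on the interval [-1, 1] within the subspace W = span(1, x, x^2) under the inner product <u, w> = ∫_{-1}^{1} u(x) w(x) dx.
g(x) = -27*x^2/7 + x + 3/35

The best approximation g ∈ W is the orthogonal projection of f onto W. Writing g = a_0 + a_1 x + a_2 x^2, the coefficients solve the normal equations G · a = b where
  G_{ij} = <φ_i, φ_j> and b_i = <f, φ_i>, with φ_0 = 1, φ_1 = x, φ_2 = x^2.
G =
  [2, 0, 2/3]
  [0, 2/3, 0]
  [2/3, 0, 2/5],
b = (-12/5, 2/3, -52/35).
Solving gives a_0 = 3/35, a_1 = 1, a_2 = -27/7, so
  g(x) = -27*x^2/7 + x + 3/35.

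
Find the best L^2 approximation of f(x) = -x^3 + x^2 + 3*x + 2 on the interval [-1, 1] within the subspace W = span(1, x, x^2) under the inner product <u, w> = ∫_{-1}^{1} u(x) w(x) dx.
g(x) = x^2 + 12*x/5 + 2

The best approximation g ∈ W is the orthogonal projection of f onto W. Writing g = a_0 + a_1 x + a_2 x^2, the coefficients solve the normal equations G · a = b where
  G_{ij} = <φ_i, φ_j> and b_i = <f, φ_i>, with φ_0 = 1, φ_1 = x, φ_2 = x^2.
G =
  [2, 0, 2/3]
  [0, 2/3, 0]
  [2/3, 0, 2/5],
b = (14/3, 8/5, 26/15).
Solving gives a_0 = 2, a_1 = 12/5, a_2 = 1, so
  g(x) = x^2 + 12*x/5 + 2.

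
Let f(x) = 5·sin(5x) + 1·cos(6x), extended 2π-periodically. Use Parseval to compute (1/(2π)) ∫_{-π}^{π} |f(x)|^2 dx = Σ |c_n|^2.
Σ |c_n|^2 = 13

Expand |f|^2 and use orthogonality of {sin(nx), cos(mx)} on [-π, π]:
  ∫_{-π}^{π} sin(nx)^2 dx = π, ∫ cos(mx)^2 dx = π, and cross terms integrate to 0.
So ∫_{-π}^{π} f(x)^2 dx = 5^2 · π + 1^2 · π = (25 + 1)π.
Divide by 2π: (25 + 1)/2 = 13.
By Parseval, this equals Σ |c_n|^2.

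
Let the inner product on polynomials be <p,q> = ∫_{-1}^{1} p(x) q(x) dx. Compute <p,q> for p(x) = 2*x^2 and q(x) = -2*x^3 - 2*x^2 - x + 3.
<p,q> = 12/5

Expand the product: p(x)·q(x) = -4*x^5 - 4*x^4 - 2*x^3 + 6*x^2.
∫_{-1}^{1} of each monomial x^k gives [2/(k+1) if k even, 0 if k odd]. Integrating term-by-term (or equivalently evaluating the antiderivative F(x) = -2*x^6/3 - 4*x^5/5 - x^4/2 + 2*x^3 at the endpoints):
  F(1) − F(−1) = 1/30 − (-71/30) = 12/5.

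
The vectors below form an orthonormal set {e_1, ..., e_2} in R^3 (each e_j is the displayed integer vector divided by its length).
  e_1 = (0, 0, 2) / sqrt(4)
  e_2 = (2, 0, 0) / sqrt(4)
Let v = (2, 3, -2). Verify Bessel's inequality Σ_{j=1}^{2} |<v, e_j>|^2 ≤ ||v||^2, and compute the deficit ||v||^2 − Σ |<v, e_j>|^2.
Σ |<v, e_j>|^2 = 8; ||v||^2 = 17; deficit = 9

Write each e_j = u_j / sqrt(<u_j, u_j>) where u_j is the displayed integer vector. Then <v, e_j> = <v, u_j> / sqrt(<u_j, u_j>), so |<v, e_j>|^2 = <v, u_j>^2 / <u_j, u_j>.
Coefficients: <v, e_1> = -4/sqrt(4), <v, e_2> = 4/sqrt(4).
Square and sum: Σ |<v, e_j>|^2 = 8.
Compute ||v||^2 = v·v = 17.
Deficit = 17 − 8 = 9 ≥ 0, confirming Bessel's inequality. (The deficit equals ||v − Σ <v,e_j> e_j||^2, the squared distance from v to span{e_j}.)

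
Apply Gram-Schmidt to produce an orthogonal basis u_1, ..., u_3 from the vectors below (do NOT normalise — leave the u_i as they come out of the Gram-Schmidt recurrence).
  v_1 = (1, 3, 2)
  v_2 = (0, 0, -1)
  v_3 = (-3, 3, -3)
Orthogonal basis:
  u_1 = (1, 3, 2)
  u_2 = (1/7, 3/7, -5/7)
  u_3 = (-18/5, 6/5, 0)

Apply the Gram-Schmidt recurrence
  u_1 = v_1
  u_i = v_i − Σ_{j<i} ((v_i · u_j) / (u_j · u_j)) · u_j.

Step by step this gives:
  u_1 = (1, 3, 2)
  u_2 = (1/7, 3/7, -5/7)
  u_3 = (-18/5, 6/5, 0)

Orthogonality check:
  u_2 · u_1 = 0 (should be 0)
  u_3 · u_1 = 0 (should be 0)
  u_3 · u_2 = 0 (should be 0)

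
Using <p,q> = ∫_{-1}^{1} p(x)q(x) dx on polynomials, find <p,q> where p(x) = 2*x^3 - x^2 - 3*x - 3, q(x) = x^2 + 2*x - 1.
<p,q> = 28/15

Expand the product: p(x)·q(x) = 2*x^5 + 3*x^4 - 7*x^3 - 8*x^2 - 3*x + 3.
∫_{-1}^{1} of each monomial x^k gives [2/(k+1) if k even, 0 if k odd]. Integrating term-by-term (or equivalently evaluating the antiderivative F(x) = x^6/3 + 3*x^5/5 - 7*x^4/4 - 8*x^3/3 - 3*x^2/2 + 3*x at the endpoints):
  F(1) − F(−1) = -119/60 − (-77/20) = 28/15.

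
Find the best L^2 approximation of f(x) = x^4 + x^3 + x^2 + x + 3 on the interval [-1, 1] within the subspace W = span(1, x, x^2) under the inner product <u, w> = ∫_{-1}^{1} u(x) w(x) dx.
g(x) = 13*x^2/7 + 8*x/5 + 102/35

The best approximation g ∈ W is the orthogonal projection of f onto W. Writing g = a_0 + a_1 x + a_2 x^2, the coefficients solve the normal equations G · a = b where
  G_{ij} = <φ_i, φ_j> and b_i = <f, φ_i>, with φ_0 = 1, φ_1 = x, φ_2 = x^2.
G =
  [2, 0, 2/3]
  [0, 2/3, 0]
  [2/3, 0, 2/5],
b = (106/15, 16/15, 94/35).
Solving gives a_0 = 102/35, a_1 = 8/5, a_2 = 13/7, so
  g(x) = 13*x^2/7 + 8*x/5 + 102/35.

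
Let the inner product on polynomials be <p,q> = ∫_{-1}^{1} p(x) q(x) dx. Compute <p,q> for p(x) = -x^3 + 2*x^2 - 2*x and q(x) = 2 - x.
<p,q> = 22/5

Expand the product: p(x)·q(x) = x^4 - 4*x^3 + 6*x^2 - 4*x.
∫_{-1}^{1} of each monomial x^k gives [2/(k+1) if k even, 0 if k odd]. Integrating term-by-term (or equivalently evaluating the antiderivative F(x) = x^5/5 - x^4 + 2*x^3 - 2*x^2 at the endpoints):
  F(1) − F(−1) = -4/5 − (-26/5) = 22/5.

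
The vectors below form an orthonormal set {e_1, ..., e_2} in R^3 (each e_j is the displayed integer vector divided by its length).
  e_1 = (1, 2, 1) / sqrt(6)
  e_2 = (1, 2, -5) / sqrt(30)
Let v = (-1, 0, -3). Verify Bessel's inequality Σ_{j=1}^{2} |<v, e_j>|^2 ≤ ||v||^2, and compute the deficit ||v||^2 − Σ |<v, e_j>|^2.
Σ |<v, e_j>|^2 = 46/5; ||v||^2 = 10; deficit = 4/5

Write each e_j = u_j / sqrt(<u_j, u_j>) where u_j is the displayed integer vector. Then <v, e_j> = <v, u_j> / sqrt(<u_j, u_j>), so |<v, e_j>|^2 = <v, u_j>^2 / <u_j, u_j>.
Coefficients: <v, e_1> = -4/sqrt(6), <v, e_2> = 14/sqrt(30).
Square and sum: Σ |<v, e_j>|^2 = 46/5.
Compute ||v||^2 = v·v = 10.
Deficit = 10 − 46/5 = 4/5 ≥ 0, confirming Bessel's inequality. (The deficit equals ||v − Σ <v,e_j> e_j||^2, the squared distance from v to span{e_j}.)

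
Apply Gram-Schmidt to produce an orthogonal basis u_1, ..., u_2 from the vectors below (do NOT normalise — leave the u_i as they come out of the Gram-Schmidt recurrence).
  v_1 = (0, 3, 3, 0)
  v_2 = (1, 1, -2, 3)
Orthogonal basis:
  u_1 = (0, 3, 3, 0)
  u_2 = (1, 3/2, -3/2, 3)

Apply the Gram-Schmidt recurrence
  u_1 = v_1
  u_i = v_i − Σ_{j<i} ((v_i · u_j) / (u_j · u_j)) · u_j.

Step by step this gives:
  u_1 = (0, 3, 3, 0)
  u_2 = (1, 3/2, -3/2, 3)

Orthogonality check:
  u_2 · u_1 = 0 (should be 0)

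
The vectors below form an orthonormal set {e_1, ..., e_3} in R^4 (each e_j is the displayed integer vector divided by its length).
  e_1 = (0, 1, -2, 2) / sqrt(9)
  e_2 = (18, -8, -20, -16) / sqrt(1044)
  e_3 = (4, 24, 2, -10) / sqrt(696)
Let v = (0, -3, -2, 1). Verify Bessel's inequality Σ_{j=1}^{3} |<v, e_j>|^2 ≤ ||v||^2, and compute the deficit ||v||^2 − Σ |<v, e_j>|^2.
Σ |<v, e_j>|^2 = 83/6; ||v||^2 = 14; deficit = 1/6

Write each e_j = u_j / sqrt(<u_j, u_j>) where u_j is the displayed integer vector. Then <v, e_j> = <v, u_j> / sqrt(<u_j, u_j>), so |<v, e_j>|^2 = <v, u_j>^2 / <u_j, u_j>.
Coefficients: <v, e_1> = 3/sqrt(9), <v, e_2> = 48/sqrt(1044), <v, e_3> = -86/sqrt(696).
Square and sum: Σ |<v, e_j>|^2 = 83/6.
Compute ||v||^2 = v·v = 14.
Deficit = 14 − 83/6 = 1/6 ≥ 0, confirming Bessel's inequality. (The deficit equals ||v − Σ <v,e_j> e_j||^2, the squared distance from v to span{e_j}.)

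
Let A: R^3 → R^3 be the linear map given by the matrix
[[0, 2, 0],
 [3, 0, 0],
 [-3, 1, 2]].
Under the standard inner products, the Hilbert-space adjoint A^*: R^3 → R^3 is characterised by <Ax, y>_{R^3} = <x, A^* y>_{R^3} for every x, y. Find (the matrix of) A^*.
A^* = A^T =
[[0, 3, -3],
 [2, 0, 1],
 [0, 0, 2]]

For real matrices with standard dot products, the defining identity <Ax, y> = <x, A^* y> gives (Ax)^T y = x^T (A^*) y, i.e. x^T A^T y = x^T (A^*) y. Since this holds for all x, y, we must have A^* = A^T. Therefore
A^* =
[[0, 3, -3],
 [2, 0, 1],
 [0, 0, 2]].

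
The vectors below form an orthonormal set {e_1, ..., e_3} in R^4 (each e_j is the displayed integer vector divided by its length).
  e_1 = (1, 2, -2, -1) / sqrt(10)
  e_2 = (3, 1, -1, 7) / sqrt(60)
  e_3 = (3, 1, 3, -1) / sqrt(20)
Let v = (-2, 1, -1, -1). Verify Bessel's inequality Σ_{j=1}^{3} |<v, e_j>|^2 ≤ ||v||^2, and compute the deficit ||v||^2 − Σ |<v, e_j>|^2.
Σ |<v, e_j>|^2 = 161/30; ||v||^2 = 7; deficit = 49/30

Write each e_j = u_j / sqrt(<u_j, u_j>) where u_j is the displayed integer vector. Then <v, e_j> = <v, u_j> / sqrt(<u_j, u_j>), so |<v, e_j>|^2 = <v, u_j>^2 / <u_j, u_j>.
Coefficients: <v, e_1> = 3/sqrt(10), <v, e_2> = -11/sqrt(60), <v, e_3> = -7/sqrt(20).
Square and sum: Σ |<v, e_j>|^2 = 161/30.
Compute ||v||^2 = v·v = 7.
Deficit = 7 − 161/30 = 49/30 ≥ 0, confirming Bessel's inequality. (The deficit equals ||v − Σ <v,e_j> e_j||^2, the squared distance from v to span{e_j}.)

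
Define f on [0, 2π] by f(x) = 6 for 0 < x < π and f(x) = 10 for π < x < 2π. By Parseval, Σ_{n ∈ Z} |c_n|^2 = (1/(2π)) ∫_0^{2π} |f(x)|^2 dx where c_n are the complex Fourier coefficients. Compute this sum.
Σ |c_n|^2 = 68

Parseval equates the L^2 energy of f (normalised by 1/(2π)) with the ℓ^2 sum of its Fourier coefficients: (1/(2π)) ∫_0^{2π} |f|^2 = Σ |c_n|^2.
Compute the left side: (1/(2π)) [∫_0^π 6^2 dx + ∫_π^{2π} 10^2 dx] = (1/(2π)) · (36π + 100π) = (36 + 100)/2 = 68.
So Σ_{n ∈ Z} |c_n|^2 = 68.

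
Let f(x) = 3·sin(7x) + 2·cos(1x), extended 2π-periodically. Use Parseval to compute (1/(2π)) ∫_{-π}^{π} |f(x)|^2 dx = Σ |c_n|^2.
Σ |c_n|^2 = 13/2

Expand |f|^2 and use orthogonality of {sin(nx), cos(mx)} on [-π, π]:
  ∫_{-π}^{π} sin(nx)^2 dx = π, ∫ cos(mx)^2 dx = π, and cross terms integrate to 0.
So ∫_{-π}^{π} f(x)^2 dx = 3^2 · π + 2^2 · π = (9 + 4)π.
Divide by 2π: (9 + 4)/2 = 13/2.
By Parseval, this equals Σ |c_n|^2.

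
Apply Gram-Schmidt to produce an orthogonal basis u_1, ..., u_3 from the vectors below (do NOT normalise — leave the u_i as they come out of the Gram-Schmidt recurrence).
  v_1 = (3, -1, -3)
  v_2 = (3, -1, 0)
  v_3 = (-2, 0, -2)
Orthogonal basis:
  u_1 = (3, -1, -3)
  u_2 = (27/19, -9/19, 30/19)
  u_3 = (-1/5, -3/5, 0)

Apply the Gram-Schmidt recurrence
  u_1 = v_1
  u_i = v_i − Σ_{j<i} ((v_i · u_j) / (u_j · u_j)) · u_j.

Step by step this gives:
  u_1 = (3, -1, -3)
  u_2 = (27/19, -9/19, 30/19)
  u_3 = (-1/5, -3/5, 0)

Orthogonality check:
  u_2 · u_1 = 0 (should be 0)
  u_3 · u_1 = 0 (should be 0)
  u_3 · u_2 = 0 (should be 0)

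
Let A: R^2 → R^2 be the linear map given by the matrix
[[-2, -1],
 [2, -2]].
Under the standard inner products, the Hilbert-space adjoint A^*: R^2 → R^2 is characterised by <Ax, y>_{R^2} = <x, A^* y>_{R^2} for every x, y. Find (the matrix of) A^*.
A^* = A^T =
[[-2, 2],
 [-1, -2]]

For real matrices with standard dot products, the defining identity <Ax, y> = <x, A^* y> gives (Ax)^T y = x^T (A^*) y, i.e. x^T A^T y = x^T (A^*) y. Since this holds for all x, y, we must have A^* = A^T. Therefore
A^* =
[[-2, 2],
 [-1, -2]].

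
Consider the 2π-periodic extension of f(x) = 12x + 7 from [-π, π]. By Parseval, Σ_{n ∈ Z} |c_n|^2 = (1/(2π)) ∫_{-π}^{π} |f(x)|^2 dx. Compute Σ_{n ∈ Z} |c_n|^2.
Σ |c_n|^2 = 48π^2 + 49

Expand and integrate term by term over [-π, π]:
  ∫ (12x)^2 dx = 144·(2π^3/3); ∫ 2·12·(7)·x dx = 0 (odd integrand); ∫ 7^2 dx = 49·2π.
So (1/(2π)) ∫_{-π}^{π} (12x + 7)^2 dx = 144π^2/3 + 49 = 48π^2 + 49.
Parseval ⇒ Σ |c_n|^2 = 48π^2 + 49.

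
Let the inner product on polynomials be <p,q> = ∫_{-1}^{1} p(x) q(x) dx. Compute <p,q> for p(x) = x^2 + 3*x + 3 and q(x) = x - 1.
<p,q> = -14/3

Expand the product: p(x)·q(x) = x^3 + 2*x^2 - 3.
∫_{-1}^{1} of each monomial x^k gives [2/(k+1) if k even, 0 if k odd]. Integrating term-by-term (or equivalently evaluating the antiderivative F(x) = x^4/4 + 2*x^3/3 - 3*x at the endpoints):
  F(1) − F(−1) = -25/12 − (31/12) = -14/3.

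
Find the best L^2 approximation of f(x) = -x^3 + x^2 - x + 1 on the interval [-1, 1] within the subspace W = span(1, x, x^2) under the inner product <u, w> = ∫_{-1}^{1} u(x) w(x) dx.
g(x) = x^2 - 8*x/5 + 1

The best approximation g ∈ W is the orthogonal projection of f onto W. Writing g = a_0 + a_1 x + a_2 x^2, the coefficients solve the normal equations G · a = b where
  G_{ij} = <φ_i, φ_j> and b_i = <f, φ_i>, with φ_0 = 1, φ_1 = x, φ_2 = x^2.
G =
  [2, 0, 2/3]
  [0, 2/3, 0]
  [2/3, 0, 2/5],
b = (8/3, -16/15, 16/15).
Solving gives a_0 = 1, a_1 = -8/5, a_2 = 1, so
  g(x) = x^2 - 8*x/5 + 1.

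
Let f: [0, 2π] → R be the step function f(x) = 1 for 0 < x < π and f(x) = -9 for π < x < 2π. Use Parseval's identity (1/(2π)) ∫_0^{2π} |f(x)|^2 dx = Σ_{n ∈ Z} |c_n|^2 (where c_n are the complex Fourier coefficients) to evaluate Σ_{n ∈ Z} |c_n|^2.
Σ |c_n|^2 = 41

Parseval equates the L^2 energy of f (normalised by 1/(2π)) with the ℓ^2 sum of its Fourier coefficients: (1/(2π)) ∫_0^{2π} |f|^2 = Σ |c_n|^2.
Compute the left side: (1/(2π)) [∫_0^π 1^2 dx + ∫_π^{2π} (-9)^2 dx] = (1/(2π)) · (1π + 81π) = (1 + 81)/2 = 41.
So Σ_{n ∈ Z} |c_n|^2 = 41.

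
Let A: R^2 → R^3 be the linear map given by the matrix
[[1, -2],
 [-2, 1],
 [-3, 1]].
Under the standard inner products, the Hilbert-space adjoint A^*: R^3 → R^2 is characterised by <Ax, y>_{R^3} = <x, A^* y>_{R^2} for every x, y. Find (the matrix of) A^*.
A^* = A^T =
[[1, -2, -3],
 [-2, 1, 1]]

For real matrices with standard dot products, the defining identity <Ax, y> = <x, A^* y> gives (Ax)^T y = x^T (A^*) y, i.e. x^T A^T y = x^T (A^*) y. Since this holds for all x, y, we must have A^* = A^T. Therefore
A^* =
[[1, -2, -3],
 [-2, 1, 1]].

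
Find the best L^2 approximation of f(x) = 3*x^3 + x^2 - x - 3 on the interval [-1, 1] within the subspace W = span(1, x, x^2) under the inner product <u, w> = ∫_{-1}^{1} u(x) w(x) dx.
g(x) = x^2 + 4*x/5 - 3

The best approximation g ∈ W is the orthogonal projection of f onto W. Writing g = a_0 + a_1 x + a_2 x^2, the coefficients solve the normal equations G · a = b where
  G_{ij} = <φ_i, φ_j> and b_i = <f, φ_i>, with φ_0 = 1, φ_1 = x, φ_2 = x^2.
G =
  [2, 0, 2/3]
  [0, 2/3, 0]
  [2/3, 0, 2/5],
b = (-16/3, 8/15, -8/5).
Solving gives a_0 = -3, a_1 = 4/5, a_2 = 1, so
  g(x) = x^2 + 4*x/5 - 3.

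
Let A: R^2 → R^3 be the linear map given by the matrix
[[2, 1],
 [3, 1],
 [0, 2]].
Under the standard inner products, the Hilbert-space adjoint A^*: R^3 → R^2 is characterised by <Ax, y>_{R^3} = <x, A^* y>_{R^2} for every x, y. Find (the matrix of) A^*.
A^* = A^T =
[[2, 3, 0],
 [1, 1, 2]]

For real matrices with standard dot products, the defining identity <Ax, y> = <x, A^* y> gives (Ax)^T y = x^T (A^*) y, i.e. x^T A^T y = x^T (A^*) y. Since this holds for all x, y, we must have A^* = A^T. Therefore
A^* =
[[2, 3, 0],
 [1, 1, 2]].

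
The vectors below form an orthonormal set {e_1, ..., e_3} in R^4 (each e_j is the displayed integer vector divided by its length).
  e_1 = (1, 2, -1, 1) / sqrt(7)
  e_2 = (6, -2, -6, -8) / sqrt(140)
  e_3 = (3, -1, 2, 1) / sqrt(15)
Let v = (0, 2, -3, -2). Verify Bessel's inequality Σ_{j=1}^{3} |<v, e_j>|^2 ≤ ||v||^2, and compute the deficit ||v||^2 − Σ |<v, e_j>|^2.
Σ |<v, e_j>|^2 = 50/3; ||v||^2 = 17; deficit = 1/3

Write each e_j = u_j / sqrt(<u_j, u_j>) where u_j is the displayed integer vector. Then <v, e_j> = <v, u_j> / sqrt(<u_j, u_j>), so |<v, e_j>|^2 = <v, u_j>^2 / <u_j, u_j>.
Coefficients: <v, e_1> = 5/sqrt(7), <v, e_2> = 30/sqrt(140), <v, e_3> = -10/sqrt(15).
Square and sum: Σ |<v, e_j>|^2 = 50/3.
Compute ||v||^2 = v·v = 17.
Deficit = 17 − 50/3 = 1/3 ≥ 0, confirming Bessel's inequality. (The deficit equals ||v − Σ <v,e_j> e_j||^2, the squared distance from v to span{e_j}.)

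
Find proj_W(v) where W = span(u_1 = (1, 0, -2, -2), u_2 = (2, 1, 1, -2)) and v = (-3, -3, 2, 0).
proj_W(v) = (-56/37, -35/74, 49/74, 77/37)

Set up U = [u_1 | ... | u_2] ∈ R^(4×2). The projector onto W = col(U) is P = U (U^T U)^(-1) U^T.
Compute U^T U =
  [9, 4]
  [4, 10],
and U^T v = (-7, -7).
Solve U^T U · c = U^T v for the coefficients: c = (-21/37, -35/74). The projection is proj_W(v) = U c.
Check: (v - proj_W(v)) · u_1 = 0  (should be 0).
Check: (v - proj_W(v)) · u_2 = 0  (should be 0).
Result: proj_W(v) = (-56/37, -35/74, 49/74, 77/37).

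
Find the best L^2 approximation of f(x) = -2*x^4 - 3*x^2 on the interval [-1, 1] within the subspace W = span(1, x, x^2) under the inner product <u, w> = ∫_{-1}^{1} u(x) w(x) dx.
g(x) = 6/35 - 33*x^2/7

The best approximation g ∈ W is the orthogonal projection of f onto W. Writing g = a_0 + a_1 x + a_2 x^2, the coefficients solve the normal equations G · a = b where
  G_{ij} = <φ_i, φ_j> and b_i = <f, φ_i>, with φ_0 = 1, φ_1 = x, φ_2 = x^2.
G =
  [2, 0, 2/3]
  [0, 2/3, 0]
  [2/3, 0, 2/5],
b = (-14/5, 0, -62/35).
Solving gives a_0 = 6/35, a_1 = 0, a_2 = -33/7, so
  g(x) = 6/35 - 33*x^2/7.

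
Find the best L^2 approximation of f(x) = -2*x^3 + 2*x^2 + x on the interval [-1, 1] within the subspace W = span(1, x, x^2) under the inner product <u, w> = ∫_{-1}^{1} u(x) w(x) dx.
g(x) = 2*x^2 - x/5

The best approximation g ∈ W is the orthogonal projection of f onto W. Writing g = a_0 + a_1 x + a_2 x^2, the coefficients solve the normal equations G · a = b where
  G_{ij} = <φ_i, φ_j> and b_i = <f, φ_i>, with φ_0 = 1, φ_1 = x, φ_2 = x^2.
G =
  [2, 0, 2/3]
  [0, 2/3, 0]
  [2/3, 0, 2/5],
b = (4/3, -2/15, 4/5).
Solving gives a_0 = 0, a_1 = -1/5, a_2 = 2, so
  g(x) = 2*x^2 - x/5.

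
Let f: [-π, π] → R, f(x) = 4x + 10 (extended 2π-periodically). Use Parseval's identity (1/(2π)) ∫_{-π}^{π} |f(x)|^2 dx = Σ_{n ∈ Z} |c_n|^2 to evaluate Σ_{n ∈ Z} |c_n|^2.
Σ |c_n|^2 = 16π^2/3 + 100

Expand and integrate term by term over [-π, π]:
  ∫ (4x)^2 dx = 16·(2π^3/3); ∫ 2·4·(10)·x dx = 0 (odd integrand); ∫ 10^2 dx = 100·2π.
So (1/(2π)) ∫_{-π}^{π} (4x + 10)^2 dx = 16π^2/3 + 100 = 16π^2/3 + 100.
Parseval ⇒ Σ |c_n|^2 = 16π^2/3 + 100.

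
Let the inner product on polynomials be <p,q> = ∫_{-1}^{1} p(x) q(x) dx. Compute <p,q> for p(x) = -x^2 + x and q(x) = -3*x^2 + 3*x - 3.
<p,q> = 26/5

Expand the product: p(x)·q(x) = 3*x^4 - 6*x^3 + 6*x^2 - 3*x.
∫_{-1}^{1} of each monomial x^k gives [2/(k+1) if k even, 0 if k odd]. Integrating term-by-term (or equivalently evaluating the antiderivative F(x) = 3*x^5/5 - 3*x^4/2 + 2*x^3 - 3*x^2/2 at the endpoints):
  F(1) − F(−1) = -2/5 − (-28/5) = 26/5.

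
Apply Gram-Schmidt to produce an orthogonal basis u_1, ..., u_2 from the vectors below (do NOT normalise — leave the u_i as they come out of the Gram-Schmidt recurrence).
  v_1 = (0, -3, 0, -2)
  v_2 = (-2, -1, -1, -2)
Orthogonal basis:
  u_1 = (0, -3, 0, -2)
  u_2 = (-2, 8/13, -1, -12/13)

Apply the Gram-Schmidt recurrence
  u_1 = v_1
  u_i = v_i − Σ_{j<i} ((v_i · u_j) / (u_j · u_j)) · u_j.

Step by step this gives:
  u_1 = (0, -3, 0, -2)
  u_2 = (-2, 8/13, -1, -12/13)

Orthogonality check:
  u_2 · u_1 = 0 (should be 0)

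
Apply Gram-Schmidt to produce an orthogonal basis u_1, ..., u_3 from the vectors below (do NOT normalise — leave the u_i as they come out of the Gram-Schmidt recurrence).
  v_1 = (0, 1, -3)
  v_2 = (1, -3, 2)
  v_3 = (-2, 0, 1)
Orthogonal basis:
  u_1 = (0, 1, -3)
  u_2 = (1, -21/10, -7/10)
  u_3 = (-91/59, -39/59, -13/59)

Apply the Gram-Schmidt recurrence
  u_1 = v_1
  u_i = v_i − Σ_{j<i} ((v_i · u_j) / (u_j · u_j)) · u_j.

Step by step this gives:
  u_1 = (0, 1, -3)
  u_2 = (1, -21/10, -7/10)
  u_3 = (-91/59, -39/59, -13/59)

Orthogonality check:
  u_2 · u_1 = 0 (should be 0)
  u_3 · u_1 = 0 (should be 0)
  u_3 · u_2 = 0 (should be 0)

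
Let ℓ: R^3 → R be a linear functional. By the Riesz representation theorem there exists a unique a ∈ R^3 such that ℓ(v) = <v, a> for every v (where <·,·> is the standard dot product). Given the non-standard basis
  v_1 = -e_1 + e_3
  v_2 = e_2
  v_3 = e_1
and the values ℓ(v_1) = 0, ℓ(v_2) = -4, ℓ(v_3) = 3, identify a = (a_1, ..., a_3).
a = (3, -4, 3)

Write a = (a_1, ..., a_3) in the standard basis. For each basis vector v_i, ℓ(v_i) = <v_i, a> is a linear equation in the a_j's. Collect the n equations into a matrix system V a = ℓ, where row i of V is v_i (expressed in the standard basis). Since V is invertible (lower-triangular with 1s on the diagonal, up to permutation), solve by back-substitution:
  V =
[[-1, 0, 1],
 [0, 1, 0],
 [1, 0, 0]]
  V a = (0, -4, 3)
Solving gives a = (3, -4, 3).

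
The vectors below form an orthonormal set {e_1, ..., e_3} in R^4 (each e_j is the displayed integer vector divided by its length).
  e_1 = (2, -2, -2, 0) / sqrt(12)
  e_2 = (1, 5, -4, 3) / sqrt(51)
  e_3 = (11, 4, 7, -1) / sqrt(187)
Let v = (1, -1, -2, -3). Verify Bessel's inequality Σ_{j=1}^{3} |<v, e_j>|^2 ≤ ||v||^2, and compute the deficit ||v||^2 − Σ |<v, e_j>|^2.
Σ |<v, e_j>|^2 = 65/11; ||v||^2 = 15; deficit = 100/11

Write each e_j = u_j / sqrt(<u_j, u_j>) where u_j is the displayed integer vector. Then <v, e_j> = <v, u_j> / sqrt(<u_j, u_j>), so |<v, e_j>|^2 = <v, u_j>^2 / <u_j, u_j>.
Coefficients: <v, e_1> = 8/sqrt(12), <v, e_2> = -5/sqrt(51), <v, e_3> = -4/sqrt(187).
Square and sum: Σ |<v, e_j>|^2 = 65/11.
Compute ||v||^2 = v·v = 15.
Deficit = 15 − 65/11 = 100/11 ≥ 0, confirming Bessel's inequality. (The deficit equals ||v − Σ <v,e_j> e_j||^2, the squared distance from v to span{e_j}.)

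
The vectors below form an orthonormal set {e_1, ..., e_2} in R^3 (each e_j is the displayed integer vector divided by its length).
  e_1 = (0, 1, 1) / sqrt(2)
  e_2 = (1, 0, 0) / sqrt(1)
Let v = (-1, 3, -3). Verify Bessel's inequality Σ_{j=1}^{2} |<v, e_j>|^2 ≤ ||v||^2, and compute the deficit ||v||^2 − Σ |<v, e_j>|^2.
Σ |<v, e_j>|^2 = 1; ||v||^2 = 19; deficit = 18

Write each e_j = u_j / sqrt(<u_j, u_j>) where u_j is the displayed integer vector. Then <v, e_j> = <v, u_j> / sqrt(<u_j, u_j>), so |<v, e_j>|^2 = <v, u_j>^2 / <u_j, u_j>.
Coefficients: <v, e_1> = 0/sqrt(2), <v, e_2> = -1/sqrt(1).
Square and sum: Σ |<v, e_j>|^2 = 1.
Compute ||v||^2 = v·v = 19.
Deficit = 19 − 1 = 18 ≥ 0, confirming Bessel's inequality. (The deficit equals ||v − Σ <v,e_j> e_j||^2, the squared distance from v to span{e_j}.)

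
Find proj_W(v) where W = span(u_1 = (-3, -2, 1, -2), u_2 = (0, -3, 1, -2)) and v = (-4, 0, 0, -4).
proj_W(v) = (-576/131, -156/131, 116/131, -232/131)

Set up U = [u_1 | ... | u_2] ∈ R^(4×2). The projector onto W = col(U) is P = U (U^T U)^(-1) U^T.
Compute U^T U =
  [18, 11]
  [11, 14],
and U^T v = (20, 8).
Solve U^T U · c = U^T v for the coefficients: c = (192/131, -76/131). The projection is proj_W(v) = U c.
Check: (v - proj_W(v)) · u_1 = 0  (should be 0).
Check: (v - proj_W(v)) · u_2 = 0  (should be 0).
Result: proj_W(v) = (-576/131, -156/131, 116/131, -232/131).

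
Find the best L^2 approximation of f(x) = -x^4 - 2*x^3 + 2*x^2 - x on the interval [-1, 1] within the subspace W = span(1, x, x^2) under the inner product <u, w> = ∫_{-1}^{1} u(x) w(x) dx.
g(x) = 8*x^2/7 - 11*x/5 + 3/35

The best approximation g ∈ W is the orthogonal projection of f onto W. Writing g = a_0 + a_1 x + a_2 x^2, the coefficients solve the normal equations G · a = b where
  G_{ij} = <φ_i, φ_j> and b_i = <f, φ_i>, with φ_0 = 1, φ_1 = x, φ_2 = x^2.
G =
  [2, 0, 2/3]
  [0, 2/3, 0]
  [2/3, 0, 2/5],
b = (14/15, -22/15, 18/35).
Solving gives a_0 = 3/35, a_1 = -11/5, a_2 = 8/7, so
  g(x) = 8*x^2/7 - 11*x/5 + 3/35.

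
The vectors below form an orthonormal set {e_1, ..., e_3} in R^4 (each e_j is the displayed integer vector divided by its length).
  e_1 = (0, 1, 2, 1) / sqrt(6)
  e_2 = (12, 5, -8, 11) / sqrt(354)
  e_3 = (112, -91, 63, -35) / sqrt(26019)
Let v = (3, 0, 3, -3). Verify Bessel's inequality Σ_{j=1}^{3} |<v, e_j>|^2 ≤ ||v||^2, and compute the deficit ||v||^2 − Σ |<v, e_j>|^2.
Σ |<v, e_j>|^2 = 18; ||v||^2 = 27; deficit = 9

Write each e_j = u_j / sqrt(<u_j, u_j>) where u_j is the displayed integer vector. Then <v, e_j> = <v, u_j> / sqrt(<u_j, u_j>), so |<v, e_j>|^2 = <v, u_j>^2 / <u_j, u_j>.
Coefficients: <v, e_1> = 3/sqrt(6), <v, e_2> = -21/sqrt(354), <v, e_3> = 630/sqrt(26019).
Square and sum: Σ |<v, e_j>|^2 = 18.
Compute ||v||^2 = v·v = 27.
Deficit = 27 − 18 = 9 ≥ 0, confirming Bessel's inequality. (The deficit equals ||v − Σ <v,e_j> e_j||^2, the squared distance from v to span{e_j}.)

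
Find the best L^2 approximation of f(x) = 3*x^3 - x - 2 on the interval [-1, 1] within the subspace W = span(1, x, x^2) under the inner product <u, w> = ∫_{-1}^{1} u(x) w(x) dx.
g(x) = 4*x/5 - 2

The best approximation g ∈ W is the orthogonal projection of f onto W. Writing g = a_0 + a_1 x + a_2 x^2, the coefficients solve the normal equations G · a = b where
  G_{ij} = <φ_i, φ_j> and b_i = <f, φ_i>, with φ_0 = 1, φ_1 = x, φ_2 = x^2.
G =
  [2, 0, 2/3]
  [0, 2/3, 0]
  [2/3, 0, 2/5],
b = (-4, 8/15, -4/3).
Solving gives a_0 = -2, a_1 = 4/5, a_2 = 0, so
  g(x) = 4*x/5 - 2.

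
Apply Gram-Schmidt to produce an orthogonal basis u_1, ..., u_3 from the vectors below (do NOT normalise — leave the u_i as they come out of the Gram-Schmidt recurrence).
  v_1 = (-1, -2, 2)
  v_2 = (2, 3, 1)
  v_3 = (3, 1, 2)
Orthogonal basis:
  u_1 = (-1, -2, 2)
  u_2 = (4/3, 5/3, 7/3)
  u_3 = (68/45, -17/18, -17/90)

Apply the Gram-Schmidt recurrence
  u_1 = v_1
  u_i = v_i − Σ_{j<i} ((v_i · u_j) / (u_j · u_j)) · u_j.

Step by step this gives:
  u_1 = (-1, -2, 2)
  u_2 = (4/3, 5/3, 7/3)
  u_3 = (68/45, -17/18, -17/90)

Orthogonality check:
  u_2 · u_1 = 0 (should be 0)
  u_3 · u_1 = 0 (should be 0)
  u_3 · u_2 = 0 (should be 0)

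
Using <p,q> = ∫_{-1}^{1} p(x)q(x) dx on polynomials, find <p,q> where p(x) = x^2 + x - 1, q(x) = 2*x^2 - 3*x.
<p,q> = -38/15

Expand the product: p(x)·q(x) = 2*x^4 - x^3 - 5*x^2 + 3*x.
∫_{-1}^{1} of each monomial x^k gives [2/(k+1) if k even, 0 if k odd]. Integrating term-by-term (or equivalently evaluating the antiderivative F(x) = 2*x^5/5 - x^4/4 - 5*x^3/3 + 3*x^2/2 at the endpoints):
  F(1) − F(−1) = -1/60 − (151/60) = -38/15.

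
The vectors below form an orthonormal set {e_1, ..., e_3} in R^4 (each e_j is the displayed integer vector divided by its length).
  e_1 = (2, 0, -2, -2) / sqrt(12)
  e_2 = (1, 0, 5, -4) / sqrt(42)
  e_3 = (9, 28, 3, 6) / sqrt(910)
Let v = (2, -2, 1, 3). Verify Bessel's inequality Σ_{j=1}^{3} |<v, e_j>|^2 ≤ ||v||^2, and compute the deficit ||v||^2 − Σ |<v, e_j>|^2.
Σ |<v, e_j>|^2 = 146/65; ||v||^2 = 18; deficit = 1024/65

Write each e_j = u_j / sqrt(<u_j, u_j>) where u_j is the displayed integer vector. Then <v, e_j> = <v, u_j> / sqrt(<u_j, u_j>), so |<v, e_j>|^2 = <v, u_j>^2 / <u_j, u_j>.
Coefficients: <v, e_1> = -4/sqrt(12), <v, e_2> = -5/sqrt(42), <v, e_3> = -17/sqrt(910).
Square and sum: Σ |<v, e_j>|^2 = 146/65.
Compute ||v||^2 = v·v = 18.
Deficit = 18 − 146/65 = 1024/65 ≥ 0, confirming Bessel's inequality. (The deficit equals ||v − Σ <v,e_j> e_j||^2, the squared distance from v to span{e_j}.)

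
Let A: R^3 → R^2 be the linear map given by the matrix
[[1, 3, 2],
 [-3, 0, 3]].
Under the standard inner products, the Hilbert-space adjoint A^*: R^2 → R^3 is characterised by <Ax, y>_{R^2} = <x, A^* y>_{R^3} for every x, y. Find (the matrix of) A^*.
A^* = A^T =
[[1, -3],
 [3, 0],
 [2, 3]]

For real matrices with standard dot products, the defining identity <Ax, y> = <x, A^* y> gives (Ax)^T y = x^T (A^*) y, i.e. x^T A^T y = x^T (A^*) y. Since this holds for all x, y, we must have A^* = A^T. Therefore
A^* =
[[1, -3],
 [3, 0],
 [2, 3]].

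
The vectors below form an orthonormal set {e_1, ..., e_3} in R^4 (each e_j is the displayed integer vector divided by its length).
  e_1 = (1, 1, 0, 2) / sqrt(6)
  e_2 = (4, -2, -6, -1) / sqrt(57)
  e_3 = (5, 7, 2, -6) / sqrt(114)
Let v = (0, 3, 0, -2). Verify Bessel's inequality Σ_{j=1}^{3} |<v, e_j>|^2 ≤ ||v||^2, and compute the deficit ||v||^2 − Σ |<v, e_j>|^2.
Σ |<v, e_j>|^2 = 10; ||v||^2 = 13; deficit = 3

Write each e_j = u_j / sqrt(<u_j, u_j>) where u_j is the displayed integer vector. Then <v, e_j> = <v, u_j> / sqrt(<u_j, u_j>), so |<v, e_j>|^2 = <v, u_j>^2 / <u_j, u_j>.
Coefficients: <v, e_1> = -1/sqrt(6), <v, e_2> = -4/sqrt(57), <v, e_3> = 33/sqrt(114).
Square and sum: Σ |<v, e_j>|^2 = 10.
Compute ||v||^2 = v·v = 13.
Deficit = 13 − 10 = 3 ≥ 0, confirming Bessel's inequality. (The deficit equals ||v − Σ <v,e_j> e_j||^2, the squared distance from v to span{e_j}.)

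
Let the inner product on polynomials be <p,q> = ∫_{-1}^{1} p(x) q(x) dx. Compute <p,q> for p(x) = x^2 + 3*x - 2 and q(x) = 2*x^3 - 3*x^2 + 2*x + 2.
<p,q> = 38/15

Expand the product: p(x)·q(x) = 2*x^5 + 3*x^4 - 11*x^3 + 14*x^2 + 2*x - 4.
∫_{-1}^{1} of each monomial x^k gives [2/(k+1) if k even, 0 if k odd]. Integrating term-by-term (or equivalently evaluating the antiderivative F(x) = x^6/3 + 3*x^5/5 - 11*x^4/4 + 14*x^3/3 + x^2 - 4*x at the endpoints):
  F(1) − F(−1) = -3/20 − (-161/60) = 38/15.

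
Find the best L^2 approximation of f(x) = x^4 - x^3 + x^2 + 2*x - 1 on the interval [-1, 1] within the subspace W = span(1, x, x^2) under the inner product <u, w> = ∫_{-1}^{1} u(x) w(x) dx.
g(x) = 13*x^2/7 + 7*x/5 - 38/35

The best approximation g ∈ W is the orthogonal projection of f onto W. Writing g = a_0 + a_1 x + a_2 x^2, the coefficients solve the normal equations G · a = b where
  G_{ij} = <φ_i, φ_j> and b_i = <f, φ_i>, with φ_0 = 1, φ_1 = x, φ_2 = x^2.
G =
  [2, 0, 2/3]
  [0, 2/3, 0]
  [2/3, 0, 2/5],
b = (-14/15, 14/15, 2/105).
Solving gives a_0 = -38/35, a_1 = 7/5, a_2 = 13/7, so
  g(x) = 13*x^2/7 + 7*x/5 - 38/35.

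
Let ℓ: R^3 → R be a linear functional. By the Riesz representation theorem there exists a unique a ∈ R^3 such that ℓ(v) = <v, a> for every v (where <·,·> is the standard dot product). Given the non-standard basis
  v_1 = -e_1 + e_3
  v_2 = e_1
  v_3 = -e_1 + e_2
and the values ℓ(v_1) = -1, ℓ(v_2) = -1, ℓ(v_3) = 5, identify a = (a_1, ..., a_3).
a = (-1, 4, -2)

Write a = (a_1, ..., a_3) in the standard basis. For each basis vector v_i, ℓ(v_i) = <v_i, a> is a linear equation in the a_j's. Collect the n equations into a matrix system V a = ℓ, where row i of V is v_i (expressed in the standard basis). Since V is invertible (lower-triangular with 1s on the diagonal, up to permutation), solve by back-substitution:
  V =
[[-1, 0, 1],
 [1, 0, 0],
 [-1, 1, 0]]
  V a = (-1, -1, 5)
Solving gives a = (-1, 4, -2).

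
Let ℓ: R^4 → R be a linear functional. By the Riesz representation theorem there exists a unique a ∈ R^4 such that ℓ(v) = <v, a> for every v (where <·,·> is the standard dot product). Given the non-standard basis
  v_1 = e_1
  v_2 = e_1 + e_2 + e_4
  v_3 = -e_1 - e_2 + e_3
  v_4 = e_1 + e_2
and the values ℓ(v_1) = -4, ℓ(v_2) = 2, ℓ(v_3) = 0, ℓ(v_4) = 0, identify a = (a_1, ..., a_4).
a = (-4, 4, 0, 2)

Write a = (a_1, ..., a_4) in the standard basis. For each basis vector v_i, ℓ(v_i) = <v_i, a> is a linear equation in the a_j's. Collect the n equations into a matrix system V a = ℓ, where row i of V is v_i (expressed in the standard basis). Since V is invertible (lower-triangular with 1s on the diagonal, up to permutation), solve by back-substitution:
  V =
[[1, 0, 0, 0],
 [1, 1, 0, 1],
 [-1, -1, 1, 0],
 [1, 1, 0, 0]]
  V a = (-4, 2, 0, 0)
Solving gives a = (-4, 4, 0, 2).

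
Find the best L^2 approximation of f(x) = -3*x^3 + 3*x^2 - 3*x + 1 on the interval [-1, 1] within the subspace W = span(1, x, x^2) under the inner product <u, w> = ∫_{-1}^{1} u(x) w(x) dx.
g(x) = 3*x^2 - 24*x/5 + 1

The best approximation g ∈ W is the orthogonal projection of f onto W. Writing g = a_0 + a_1 x + a_2 x^2, the coefficients solve the normal equations G · a = b where
  G_{ij} = <φ_i, φ_j> and b_i = <f, φ_i>, with φ_0 = 1, φ_1 = x, φ_2 = x^2.
G =
  [2, 0, 2/3]
  [0, 2/3, 0]
  [2/3, 0, 2/5],
b = (4, -16/5, 28/15).
Solving gives a_0 = 1, a_1 = -24/5, a_2 = 3, so
  g(x) = 3*x^2 - 24*x/5 + 1.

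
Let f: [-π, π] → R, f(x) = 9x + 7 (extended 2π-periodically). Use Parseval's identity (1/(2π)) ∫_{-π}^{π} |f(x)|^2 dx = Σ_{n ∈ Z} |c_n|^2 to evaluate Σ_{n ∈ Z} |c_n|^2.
Σ |c_n|^2 = 27π^2 + 49

Expand and integrate term by term over [-π, π]:
  ∫ (9x)^2 dx = 81·(2π^3/3); ∫ 2·9·(7)·x dx = 0 (odd integrand); ∫ 7^2 dx = 49·2π.
So (1/(2π)) ∫_{-π}^{π} (9x + 7)^2 dx = 81π^2/3 + 49 = 27π^2 + 49.
Parseval ⇒ Σ |c_n|^2 = 27π^2 + 49.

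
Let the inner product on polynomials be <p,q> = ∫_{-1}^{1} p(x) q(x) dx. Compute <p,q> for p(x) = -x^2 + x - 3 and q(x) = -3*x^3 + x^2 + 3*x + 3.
<p,q> = -108/5

Expand the product: p(x)·q(x) = 3*x^5 - 4*x^4 + 7*x^3 - 3*x^2 - 6*x - 9.
∫_{-1}^{1} of each monomial x^k gives [2/(k+1) if k even, 0 if k odd]. Integrating term-by-term (or equivalently evaluating the antiderivative F(x) = x^6/2 - 4*x^5/5 + 7*x^4/4 - x^3 - 3*x^2 - 9*x at the endpoints):
  F(1) − F(−1) = -231/20 − (201/20) = -108/5.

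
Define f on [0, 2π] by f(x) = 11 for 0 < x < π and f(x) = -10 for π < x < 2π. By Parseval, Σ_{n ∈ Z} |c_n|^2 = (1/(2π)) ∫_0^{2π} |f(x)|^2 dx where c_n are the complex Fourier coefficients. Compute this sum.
Σ |c_n|^2 = 221/2

Parseval equates the L^2 energy of f (normalised by 1/(2π)) with the ℓ^2 sum of its Fourier coefficients: (1/(2π)) ∫_0^{2π} |f|^2 = Σ |c_n|^2.
Compute the left side: (1/(2π)) [∫_0^π 11^2 dx + ∫_π^{2π} (-10)^2 dx] = (1/(2π)) · (121π + 100π) = (121 + 100)/2 = 221/2.
So Σ_{n ∈ Z} |c_n|^2 = 221/2.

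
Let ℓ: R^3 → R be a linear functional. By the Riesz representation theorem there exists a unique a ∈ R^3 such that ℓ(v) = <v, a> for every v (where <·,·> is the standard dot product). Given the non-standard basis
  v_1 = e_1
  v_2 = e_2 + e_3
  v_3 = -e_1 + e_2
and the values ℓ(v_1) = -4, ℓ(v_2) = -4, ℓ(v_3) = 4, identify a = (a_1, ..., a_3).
a = (-4, 0, -4)

Write a = (a_1, ..., a_3) in the standard basis. For each basis vector v_i, ℓ(v_i) = <v_i, a> is a linear equation in the a_j's. Collect the n equations into a matrix system V a = ℓ, where row i of V is v_i (expressed in the standard basis). Since V is invertible (lower-triangular with 1s on the diagonal, up to permutation), solve by back-substitution:
  V =
[[1, 0, 0],
 [0, 1, 1],
 [-1, 1, 0]]
  V a = (-4, -4, 4)
Solving gives a = (-4, 0, -4).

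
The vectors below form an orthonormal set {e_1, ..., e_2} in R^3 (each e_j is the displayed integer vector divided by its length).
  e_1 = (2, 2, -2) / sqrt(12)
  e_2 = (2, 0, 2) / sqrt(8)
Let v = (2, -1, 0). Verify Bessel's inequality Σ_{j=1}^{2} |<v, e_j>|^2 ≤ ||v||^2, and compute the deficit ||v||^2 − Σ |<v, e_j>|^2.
Σ |<v, e_j>|^2 = 7/3; ||v||^2 = 5; deficit = 8/3

Write each e_j = u_j / sqrt(<u_j, u_j>) where u_j is the displayed integer vector. Then <v, e_j> = <v, u_j> / sqrt(<u_j, u_j>), so |<v, e_j>|^2 = <v, u_j>^2 / <u_j, u_j>.
Coefficients: <v, e_1> = 2/sqrt(12), <v, e_2> = 4/sqrt(8).
Square and sum: Σ |<v, e_j>|^2 = 7/3.
Compute ||v||^2 = v·v = 5.
Deficit = 5 − 7/3 = 8/3 ≥ 0, confirming Bessel's inequality. (The deficit equals ||v − Σ <v,e_j> e_j||^2, the squared distance from v to span{e_j}.)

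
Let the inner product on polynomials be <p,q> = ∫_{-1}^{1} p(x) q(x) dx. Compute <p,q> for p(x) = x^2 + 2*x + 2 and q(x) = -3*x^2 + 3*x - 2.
<p,q> = -158/15

Expand the product: p(x)·q(x) = -3*x^4 - 3*x^3 - 2*x^2 + 2*x - 4.
∫_{-1}^{1} of each monomial x^k gives [2/(k+1) if k even, 0 if k odd]. Integrating term-by-term (or equivalently evaluating the antiderivative F(x) = -3*x^5/5 - 3*x^4/4 - 2*x^3/3 + x^2 - 4*x at the endpoints):
  F(1) − F(−1) = -301/60 − (331/60) = -158/15.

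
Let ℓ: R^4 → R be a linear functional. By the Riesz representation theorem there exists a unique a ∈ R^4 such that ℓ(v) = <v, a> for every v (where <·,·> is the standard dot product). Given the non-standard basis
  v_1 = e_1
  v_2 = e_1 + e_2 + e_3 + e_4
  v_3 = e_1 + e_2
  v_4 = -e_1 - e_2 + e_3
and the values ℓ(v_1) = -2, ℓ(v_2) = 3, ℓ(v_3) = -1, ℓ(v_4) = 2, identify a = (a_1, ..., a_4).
a = (-2, 1, 1, 3)

Write a = (a_1, ..., a_4) in the standard basis. For each basis vector v_i, ℓ(v_i) = <v_i, a> is a linear equation in the a_j's. Collect the n equations into a matrix system V a = ℓ, where row i of V is v_i (expressed in the standard basis). Since V is invertible (lower-triangular with 1s on the diagonal, up to permutation), solve by back-substitution:
  V =
[[1, 0, 0, 0],
 [1, 1, 1, 1],
 [1, 1, 0, 0],
 [-1, -1, 1, 0]]
  V a = (-2, 3, -1, 2)
Solving gives a = (-2, 1, 1, 3).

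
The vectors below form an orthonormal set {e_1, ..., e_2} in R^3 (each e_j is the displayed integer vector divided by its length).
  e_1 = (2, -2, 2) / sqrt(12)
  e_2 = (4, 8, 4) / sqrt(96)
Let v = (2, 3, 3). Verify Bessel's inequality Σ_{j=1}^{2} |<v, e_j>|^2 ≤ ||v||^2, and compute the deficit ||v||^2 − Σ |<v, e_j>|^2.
Σ |<v, e_j>|^2 = 43/2; ||v||^2 = 22; deficit = 1/2

Write each e_j = u_j / sqrt(<u_j, u_j>) where u_j is the displayed integer vector. Then <v, e_j> = <v, u_j> / sqrt(<u_j, u_j>), so |<v, e_j>|^2 = <v, u_j>^2 / <u_j, u_j>.
Coefficients: <v, e_1> = 4/sqrt(12), <v, e_2> = 44/sqrt(96).
Square and sum: Σ |<v, e_j>|^2 = 43/2.
Compute ||v||^2 = v·v = 22.
Deficit = 22 − 43/2 = 1/2 ≥ 0, confirming Bessel's inequality. (The deficit equals ||v − Σ <v,e_j> e_j||^2, the squared distance from v to span{e_j}.)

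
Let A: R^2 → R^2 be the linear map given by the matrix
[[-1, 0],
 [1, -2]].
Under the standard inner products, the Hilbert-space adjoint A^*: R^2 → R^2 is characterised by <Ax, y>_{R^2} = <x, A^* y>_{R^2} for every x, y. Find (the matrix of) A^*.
A^* = A^T =
[[-1, 1],
 [0, -2]]

For real matrices with standard dot products, the defining identity <Ax, y> = <x, A^* y> gives (Ax)^T y = x^T (A^*) y, i.e. x^T A^T y = x^T (A^*) y. Since this holds for all x, y, we must have A^* = A^T. Therefore
A^* =
[[-1, 1],
 [0, -2]].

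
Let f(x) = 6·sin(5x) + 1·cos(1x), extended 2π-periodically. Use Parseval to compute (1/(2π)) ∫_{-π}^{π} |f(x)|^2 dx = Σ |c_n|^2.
Σ |c_n|^2 = 37/2

Expand |f|^2 and use orthogonality of {sin(nx), cos(mx)} on [-π, π]:
  ∫_{-π}^{π} sin(nx)^2 dx = π, ∫ cos(mx)^2 dx = π, and cross terms integrate to 0.
So ∫_{-π}^{π} f(x)^2 dx = 6^2 · π + 1^2 · π = (36 + 1)π.
Divide by 2π: (36 + 1)/2 = 37/2.
By Parseval, this equals Σ |c_n|^2.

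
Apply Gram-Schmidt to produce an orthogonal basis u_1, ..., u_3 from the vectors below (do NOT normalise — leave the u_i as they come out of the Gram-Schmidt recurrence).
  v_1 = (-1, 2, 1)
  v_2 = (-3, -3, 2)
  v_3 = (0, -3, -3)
Orthogonal basis:
  u_1 = (-1, 2, 1)
  u_2 = (-19/6, -8/3, 13/6)
  u_3 = (-168/131, 24/131, -216/131)

Apply the Gram-Schmidt recurrence
  u_1 = v_1
  u_i = v_i − Σ_{j<i} ((v_i · u_j) / (u_j · u_j)) · u_j.

Step by step this gives:
  u_1 = (-1, 2, 1)
  u_2 = (-19/6, -8/3, 13/6)
  u_3 = (-168/131, 24/131, -216/131)

Orthogonality check:
  u_2 · u_1 = 0 (should be 0)
  u_3 · u_1 = 0 (should be 0)
  u_3 · u_2 = 0 (should be 0)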